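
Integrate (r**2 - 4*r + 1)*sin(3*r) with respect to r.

Use integration by parts with u = r**2 - 4*r + 1, dv = sin(3*r) dr, so v = -cos(3*r)/3.
Apply parts 2 times (tabular method): alternate signs, differentiate u down to 0, integrate dv up.

-r**2*cos(3*r)/3 + 2*r*sin(3*r)/9 + 4*r*cos(3*r)/3 - 4*sin(3*r)/9 - 7*cos(3*r)/27 + C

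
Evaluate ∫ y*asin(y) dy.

y**2*asin(y)/2 + y*sqrt(-y**2 + 1)/4 - asin(y)/4 + C

Use integration by parts with u = arcsin(y), dv = y dy.
Then du = 1/sqrt(-y**2 + 1) dy.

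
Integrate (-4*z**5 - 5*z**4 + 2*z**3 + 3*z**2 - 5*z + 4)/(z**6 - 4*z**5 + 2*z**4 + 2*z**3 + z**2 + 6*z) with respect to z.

2*log(z)/3 - 1307*log(z - 3)/120 + 31*log(z - 2)/5 - 3*log(z + 1)/8 + log(z**2 + 1)/5 - 11*atan(z)/10 + C

Factor the denominator: z*(z - 3)*(z - 2)*(z + 1)*(z**2 + 1).
Partial-fraction decomposition: (4*z - 11)/(10*(z**2 + 1)) - 3/(8*(z + 1)) + 31/(5*(z - 2)) - 1307/(120*(z - 3)) + 2/(3*z).
Integrate each term; A/(z−a) gives A·log|z−a|; the (Bz+D)/(z²+p²) term gives a log and an atan.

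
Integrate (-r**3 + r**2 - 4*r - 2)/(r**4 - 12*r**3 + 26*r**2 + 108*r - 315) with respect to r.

-81*log(r - 7)/20 + 61*log(r - 5)/16 - 2*log(r - 3)/3 - 23*log(r + 3)/240 + C

Factor the denominator: (r - 7)*(r - 5)*(r - 3)*(r + 3).
Partial-fraction decomposition: -23/(240*(r + 3)) - 2/(3*(r - 3)) + 61/(16*(r - 5)) - 81/(20*(r - 7)).
Integrate each term: A/(r−a) contributes A·log|r−a|.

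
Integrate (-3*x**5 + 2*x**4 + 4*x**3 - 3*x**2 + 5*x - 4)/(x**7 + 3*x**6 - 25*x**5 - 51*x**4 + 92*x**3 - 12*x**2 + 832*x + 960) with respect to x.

Factor the denominator: (x - 4)*(x - 3)*(x + 1)*(x + 4)*(x + 5)*(x**2 + 4).
Partial-fraction decomposition: -(2273*x + 2932)/(37700*(x**2 + 4)) + 10021/(8352*(x + 5)) - 407/(420*(x + 4)) - 11/(1200*(x + 1)) + 475/(2912*(x - 3)) - 73/(225*(x - 4)).
Integrate each term; A/(x−a) gives A·log|x−a|; the (Bx+D)/(x²+p²) term gives a log and an atan.

-73*log(x - 4)/225 + 475*log(x - 3)/2912 - 11*log(x + 1)/1200 - 407*log(x + 4)/420 + 10021*log(x + 5)/8352 - 2273*log(x**2 + 4)/75400 - 733*atan(x/2)/18850 + C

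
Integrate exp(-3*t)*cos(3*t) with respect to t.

Let I denote the integral. Integrate by parts with u = cos(3*t), dv = exp(-3*t) dt, so v = -exp(-3*t)/3: I = -exp(-3*t)*cos(3*t)/3 − ∫ exp(-3*t)*sin(3*t) dt.
Apply parts again with u = sin(3*t), dv = exp(-3*t) dt: ∫ exp(-3*t)*sin(3*t) dt = -exp(-3*t)*sin(3*t)/3 + I. Substituting back brings back I: I = exp(-3*t)*sin(3*t)/3 - exp(-3*t)*cos(3*t)/3 − I.
Solving for I: (1 + 1)·I equals the remaining terms, so I = (1/2)·(exp(-3*t)*sin(3*t)/3 - exp(-3*t)*cos(3*t)/3).

exp(-3*t)*sin(3*t)/6 - exp(-3*t)*cos(3*t)/6 + C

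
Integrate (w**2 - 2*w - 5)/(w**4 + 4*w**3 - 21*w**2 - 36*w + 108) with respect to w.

-log(w - 3)/27 + log(w - 2)/8 + log(w + 3)/9 - 43*log(w + 6)/216 + C

Factor the denominator: (w - 3)*(w - 2)*(w + 3)*(w + 6).
Partial-fraction decomposition: -43/(216*(w + 6)) + 1/(9*(w + 3)) + 1/(8*(w - 2)) - 1/(27*(w - 3)).
Integrate each term: A/(w−a) contributes A·log|w−a|.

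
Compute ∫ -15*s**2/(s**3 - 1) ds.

Let u = s**3 - 1, so du = (3*s**2) ds.
Rewriting, the integral becomes -5·∫ 1/u du = -5·log(u).
Substituting back, u = s**3 - 1.

-5*log(s**3 - 1) + C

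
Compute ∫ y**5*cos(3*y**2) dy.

y**4*sin(3*y**2)/6 + y**2*cos(3*y**2)/9 - sin(3*y**2)/27 + C

Let u = y², du = 2y dy; rewrite as (1/2)∫ u^2·cos(3u) du.
Now integrate by parts 2 times.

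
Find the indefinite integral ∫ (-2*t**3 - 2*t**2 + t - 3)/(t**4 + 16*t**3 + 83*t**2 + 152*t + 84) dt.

-2*log(t + 1)/15 - 3*log(t + 2)/20 + 351*log(t + 6)/20 - 289*log(t + 7)/15 + C

Factor the denominator: (t + 1)*(t + 2)*(t + 6)*(t + 7).
Partial-fraction decomposition: -289/(15*(t + 7)) + 351/(20*(t + 6)) - 3/(20*(t + 2)) - 2/(15*(t + 1)).
Integrate each term: A/(t−a) contributes A·log|t−a|.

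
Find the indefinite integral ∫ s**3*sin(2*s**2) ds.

Let u = s², du = 2s ds; rewrite as (1/2)∫ u^1·sin(2u) du.
Now integrate by parts 1 time.

-s**2*cos(2*s**2)/4 + sin(2*s**2)/8 + C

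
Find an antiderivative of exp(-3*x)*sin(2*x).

-3*exp(-3*x)*sin(2*x)/13 - 2*exp(-3*x)*cos(2*x)/13 + C

Let I denote the integral. Integrate by parts with u = sin(2*x), dv = exp(-3*x) dx, so v = -exp(-3*x)/3: I = -exp(-3*x)*sin(2*x)/3 + (2/3)·∫ exp(-3*x)*cos(2*x) dx.
Apply parts again with u = cos(2*x), dv = exp(-3*x) dx: ∫ exp(-3*x)*cos(2*x) dx = -exp(-3*x)*cos(2*x)/3 − (2/3)·I. Substituting back brings back I: I = -exp(-3*x)*sin(2*x)/3 - 2*exp(-3*x)*cos(2*x)/9 − (4/9)·I.
Solving for I: (1 + 4/9)·I equals the remaining terms, so I = (9/13)·(-exp(-3*x)*sin(2*x)/3 - 2*exp(-3*x)*cos(2*x)/9).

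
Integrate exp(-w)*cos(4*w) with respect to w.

Let I denote the integral. Integrate by parts with u = cos(4*w), dv = exp(-w) dw, so v = -exp(-w): I = -exp(-w)*cos(4*w) − 4·∫ exp(-w)*sin(4*w) dw.
Apply parts again with u = sin(4*w), dv = exp(-w) dw: ∫ exp(-w)*sin(4*w) dw = -exp(-w)*sin(4*w) + 4·I. Substituting back brings back I: I = 4*exp(-w)*sin(4*w) - exp(-w)*cos(4*w) − 16·I.
Solving for I: (1 + 16)·I equals the remaining terms, so I = (1/17)·(4*exp(-w)*sin(4*w) - exp(-w)*cos(4*w)).

4*exp(-w)*sin(4*w)/17 - exp(-w)*cos(4*w)/17 + C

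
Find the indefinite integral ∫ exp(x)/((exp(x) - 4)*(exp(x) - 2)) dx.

Let u = e^x, du = e^x dx.
The integral becomes ∫ du/((u-2)(u-4)); decompose into partial fractions.

log(exp(x) - 4)/2 - log(exp(x) - 2)/2 + C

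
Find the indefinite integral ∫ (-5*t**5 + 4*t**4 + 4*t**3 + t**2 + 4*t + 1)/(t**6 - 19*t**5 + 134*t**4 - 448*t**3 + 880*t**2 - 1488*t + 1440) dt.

445981*log(t - 6)/3200 - 4193*log(t - 5)/29 + 17*log(t - 2)/128 + 3913*log(t**2 + 4)/92800 + 6259*atan(t/2)/46400 + 32771/(160*t - 960) + C

Factor the denominator: (t - 6)**2*(t - 5)*(t - 2)*(t**2 + 4).
Partial-fraction decomposition: (3913*t + 12518)/(46400*(t**2 + 4)) + 17/(128*(t - 2)) - 4193/(29*(t - 5)) + 445981/(3200*(t - 6)) - 32771/(160*(t - 6)**2).
Integrate each term; A/(t−a) gives A·log|t−a|; the (Bt+D)/(t²+p²) term gives a log and an atan.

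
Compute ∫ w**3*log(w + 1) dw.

w**4*log(w + 1)/4 - w**4/16 + w**3/12 - w**2/8 + w/4 - log(w + 1)/4 + C

Use integration by parts with u = log(w + 1), dv = w**3 dw.
Then du = 1/(w + 1) dw and v = w**4/4.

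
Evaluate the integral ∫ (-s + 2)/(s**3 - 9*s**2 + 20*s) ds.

Factor the denominator: s*(s - 5)*(s - 4).
Partial-fraction decomposition: 1/(2*(s - 4)) - 3/(5*(s - 5)) + 1/(10*s).
Integrate each term: A/(s−a) contributes A·log|s−a|.

log(s)/10 - 3*log(s - 5)/5 + log(s - 4)/2 + C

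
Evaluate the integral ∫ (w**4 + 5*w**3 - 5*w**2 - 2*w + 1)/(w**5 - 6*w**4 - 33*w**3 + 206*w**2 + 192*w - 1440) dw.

2185*log(w - 6)/396 - 24121*log(w - 4)/5292 + 46*log(w + 3)/441 - 19*log(w + 5)/297 + 163/(42*w - 168) + C

Factor the denominator: (w - 6)*(w - 4)**2*(w + 3)*(w + 5).
Partial-fraction decomposition: -19/(297*(w + 5)) + 46/(441*(w + 3)) - 24121/(5292*(w - 4)) - 163/(42*(w - 4)**2) + 2185/(396*(w - 6)).
Integrate each term; A/(w−a) gives A·log|w−a|; A/(w−a)² gives −A/(w−a).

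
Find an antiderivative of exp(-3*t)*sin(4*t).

-3*exp(-3*t)*sin(4*t)/25 - 4*exp(-3*t)*cos(4*t)/25 + C

Let I denote the integral. Integrate by parts with u = sin(4*t), dv = exp(-3*t) dt, so v = -exp(-3*t)/3: I = -exp(-3*t)*sin(4*t)/3 + (4/3)·∫ exp(-3*t)*cos(4*t) dt.
Apply parts again with u = cos(4*t), dv = exp(-3*t) dt: ∫ exp(-3*t)*cos(4*t) dt = -exp(-3*t)*cos(4*t)/3 − (4/3)·I. Substituting back brings back I: I = -exp(-3*t)*sin(4*t)/3 - 4*exp(-3*t)*cos(4*t)/9 − (16/9)·I.
Solving for I: (1 + 16/9)·I equals the remaining terms, so I = (9/25)·(-exp(-3*t)*sin(4*t)/3 - 4*exp(-3*t)*cos(4*t)/9).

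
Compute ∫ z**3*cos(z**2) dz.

Let u = z², du = 2z dz; rewrite as (1/2)∫ u^1·cos(1u) du.
Now integrate by parts 1 time.

z**2*sin(z**2)/2 + cos(z**2)/2 + C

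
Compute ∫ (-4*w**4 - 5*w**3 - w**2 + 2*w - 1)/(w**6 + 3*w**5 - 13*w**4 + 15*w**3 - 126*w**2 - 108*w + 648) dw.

-463*log(w - 3)/810 + 105*log(w - 2)/416 - 33*log(w + 2)/1040 + 4153*log(w + 6)/12960 + 107*log(w**2 + 9)/7020 - 121*atan(w/3)/390 + C

Factor the denominator: (w - 3)*(w - 2)*(w + 2)*(w + 6)*(w**2 + 9).
Partial-fraction decomposition: (107*w - 3267)/(3510*(w**2 + 9)) + 4153/(12960*(w + 6)) - 33/(1040*(w + 2)) + 105/(416*(w - 2)) - 463/(810*(w - 3)).
Integrate each term; A/(w−a) gives A·log|w−a|; the (Bw+D)/(w²+p²) term gives a log and an atan.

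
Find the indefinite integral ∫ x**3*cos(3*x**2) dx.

x**2*sin(3*x**2)/6 + cos(3*x**2)/18 + C

Let u = x², du = 2x dx; rewrite as (1/2)∫ u^1·cos(3u) du.
Now integrate by parts 1 time.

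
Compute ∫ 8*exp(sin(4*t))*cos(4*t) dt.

2*exp(sin(4*t)) + C

Let u = sin(4*t), so du = (4*cos(4*t)) dt.
Rewriting, the integral becomes 2·∫ e^u du = 2·e^u.
Substituting back, u = sin(4*t).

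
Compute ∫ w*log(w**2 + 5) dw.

w**2*log(w**2 + 5)/2 - w**2/2 + 5*log(w**2 + 5)/2 + C

Let u = w**2 + 5, so du = (2*w) dw.
The integral becomes (1/2)·∫ log(u) du; integrate by parts with u′=log(u), dv′=du.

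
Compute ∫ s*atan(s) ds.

Use integration by parts with u = arctan(s), dv = s ds.
Then du = 1/(s**2 + 1) ds.

s**2*atan(s)/2 - s/2 + atan(s)/2 + C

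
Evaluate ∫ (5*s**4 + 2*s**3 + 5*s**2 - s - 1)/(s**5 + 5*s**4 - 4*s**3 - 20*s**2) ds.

log(s)/25 + 113*log(s - 2)/112 - 85*log(s + 2)/48 + 3004*log(s + 5)/525 - 1/(20*s) + C

Factor the denominator: s**2*(s - 2)*(s + 2)*(s + 5).
Partial-fraction decomposition: 3004/(525*(s + 5)) - 85/(48*(s + 2)) + 113/(112*(s - 2)) + 1/(25*s) + 1/(20*s**2).
Integrate each term; A/(s−a) gives A·log|s−a|; A/(s−a)² gives −A/(s−a).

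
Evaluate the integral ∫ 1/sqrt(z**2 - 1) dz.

Substitute z = sec(θ), so dz = sec(θ)*tan(θ) dθ and the radical becomes sqrt(z**2 - 1) = tan(θ) by the Pythagorean identity.
Integrate the resulting trig expression in θ, then back-substitute sec(θ) = z, tan(θ) = sqrt(z**2 - 1) (absorbing any constant into C).

log(z + sqrt(z**2 - 1)) + C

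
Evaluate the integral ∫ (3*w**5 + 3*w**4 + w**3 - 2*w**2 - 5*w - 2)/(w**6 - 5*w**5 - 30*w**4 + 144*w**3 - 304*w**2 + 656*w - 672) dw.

Factor the denominator: (w - 7)*(w - 2)**2*(w + 6)*(w**2 + 4).
Partial-fraction decomposition: -3*(11*w - 29)/(424*(w**2 + 4)) + 985/(1664*(w + 6)) - 2789/(3200*(w - 2)) - 33/(80*(w - 2)**2) + 57832/(17225*(w - 7)).
Integrate each term; A/(w−a) gives A·log|w−a|; the (Bw+D)/(w²+p²) term gives a log and an atan.

57832*log(w - 7)/17225 - 2789*log(w - 2)/3200 + 985*log(w + 6)/1664 - 33*log(w**2 + 4)/848 + 87*atan(w/2)/848 + 33/(80*w - 160) + C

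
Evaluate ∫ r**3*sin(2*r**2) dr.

Let u = r², du = 2r dr; rewrite as (1/2)∫ u^1·sin(2u) du.
Now integrate by parts 1 time.

-r**2*cos(2*r**2)/4 + sin(2*r**2)/8 + C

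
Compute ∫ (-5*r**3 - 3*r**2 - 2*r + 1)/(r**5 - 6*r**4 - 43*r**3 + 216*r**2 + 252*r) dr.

Factor the denominator: r*(r - 7)*(r - 6)*(r + 1)*(r + 6).
Partial-fraction decomposition: 197/(936*(r + 6)) - 1/(56*(r + 1)) + 1199/(504*(r - 6)) - 1875/(728*(r - 7)) + 1/(252*r).
Integrate each term: A/(r−a) contributes A·log|r−a|.

log(r)/252 - 1875*log(r - 7)/728 + 1199*log(r - 6)/504 - log(r + 1)/56 + 197*log(r + 6)/936 + C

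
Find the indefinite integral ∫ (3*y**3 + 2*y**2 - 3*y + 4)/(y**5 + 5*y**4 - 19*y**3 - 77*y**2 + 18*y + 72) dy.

36*log(y - 4)/175 - log(y - 1)/28 + 3*log(y + 1)/50 + 25*log(y + 3)/84 - 277*log(y + 6)/525 + C

Factor the denominator: (y - 4)*(y - 1)*(y + 1)*(y + 3)*(y + 6).
Partial-fraction decomposition: -277/(525*(y + 6)) + 25/(84*(y + 3)) + 3/(50*(y + 1)) - 1/(28*(y - 1)) + 36/(175*(y - 4)).
Integrate each term: A/(y−a) contributes A·log|y−a|.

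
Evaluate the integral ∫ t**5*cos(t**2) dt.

t**4*sin(t**2)/2 + t**2*cos(t**2) - sin(t**2) + C

Let u = t², du = 2t dt; rewrite as (1/2)∫ u^2·cos(1u) du.
Now integrate by parts 2 times.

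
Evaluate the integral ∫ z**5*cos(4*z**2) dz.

Let u = z², du = 2z dz; rewrite as (1/2)∫ u^2·cos(4u) du.
Now integrate by parts 2 times.

z**4*sin(4*z**2)/8 + z**2*cos(4*z**2)/16 - sin(4*z**2)/64 + C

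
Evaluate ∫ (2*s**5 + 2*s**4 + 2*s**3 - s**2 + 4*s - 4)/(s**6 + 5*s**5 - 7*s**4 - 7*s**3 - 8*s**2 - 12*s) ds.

log(s)/3 + 7*log(s - 2)/15 - 11*log(s + 1)/30 + 841*log(s + 6)/555 + 19*log(s**2 + 1)/740 - 77*atan(s)/370 + C

Factor the denominator: s*(s - 2)*(s + 1)*(s + 6)*(s**2 + 1).
Partial-fraction decomposition: (19*s - 77)/(370*(s**2 + 1)) + 841/(555*(s + 6)) - 11/(30*(s + 1)) + 7/(15*(s - 2)) + 1/(3*s).
Integrate each term; A/(s−a) gives A·log|s−a|; the (Bs+D)/(s²+p²) term gives a log and an atan.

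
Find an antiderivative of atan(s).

Use integration by parts with u = arctan(s), dv = ds.
Then du = 1/(s**2 + 1) ds.

s*atan(s) - log(s**2 + 1)/2 + C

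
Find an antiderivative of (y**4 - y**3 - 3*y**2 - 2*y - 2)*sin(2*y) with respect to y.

-y**4*cos(2*y)/2 + y**3*sin(2*y) + y**3*cos(2*y)/2 - 3*y**2*sin(2*y)/4 + 3*y**2*cos(2*y) - 3*y*sin(2*y) + y*cos(2*y)/4 - sin(2*y)/8 - cos(2*y)/2 + C

Use integration by parts with u = y**4 - y**3 - 3*y**2 - 2*y - 2, dv = sin(2*y) dy, so v = -cos(2*y)/2.
Apply parts 4 times (tabular method): alternate signs, differentiate u down to 0, integrate dv up.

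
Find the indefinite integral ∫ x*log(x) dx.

Use integration by parts with u = log(x), dv = x dx.
Then du = 1/x dx and v = x**2/2.

x**2*log(x)/2 - x**2/4 + C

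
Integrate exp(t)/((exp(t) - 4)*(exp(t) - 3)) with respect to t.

Let u = e^t, du = e^t dt.
The integral becomes ∫ du/((u-4)(u-3)); decompose into partial fractions.

log(exp(t) - 4) - log(exp(t) - 3) + C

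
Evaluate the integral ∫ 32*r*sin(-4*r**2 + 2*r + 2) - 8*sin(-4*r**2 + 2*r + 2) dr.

Let u = 4*r**2 - 2*r - 2, so du = (8*r - 2) dr.
Rewriting, the integral becomes -4·∫ sin(u) du = -4·-cos(u).
Substituting back, u = 4*r**2 - 2*r - 2.

4*cos(-4*r**2 + 2*r + 2) + C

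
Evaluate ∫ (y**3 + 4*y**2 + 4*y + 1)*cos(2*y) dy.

Use integration by parts with u = y**3 + 4*y**2 + 4*y + 1, dv = cos(2*y) dy, so v = sin(2*y)/2.
Apply parts 3 times (tabular method): alternate signs, differentiate u down to 0, integrate dv up.

y**3*sin(2*y)/2 + 2*y**2*sin(2*y) + 3*y**2*cos(2*y)/4 + 5*y*sin(2*y)/4 + 2*y*cos(2*y) - sin(2*y)/2 + 5*cos(2*y)/8 + C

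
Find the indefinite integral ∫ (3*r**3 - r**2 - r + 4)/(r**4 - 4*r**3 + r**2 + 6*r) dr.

Factor the denominator: r*(r - 3)*(r - 2)*(r + 1).
Partial-fraction decomposition: -1/(12*(r + 1)) - 11/(3*(r - 2)) + 73/(12*(r - 3)) + 2/(3*r).
Integrate each term: A/(r−a) contributes A·log|r−a|.

2*log(r)/3 + 73*log(r - 3)/12 - 11*log(r - 2)/3 - log(r + 1)/12 + C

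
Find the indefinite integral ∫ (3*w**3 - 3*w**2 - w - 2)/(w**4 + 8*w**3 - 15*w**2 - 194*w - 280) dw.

Factor the denominator: (w - 5)*(w + 2)*(w + 4)*(w + 7).
Partial-fraction decomposition: 1171/(180*(w + 7)) - 119/(27*(w + 4)) + 18/(35*(w + 2)) + 293/(756*(w - 5)).
Integrate each term: A/(w−a) contributes A·log|w−a|.

293*log(w - 5)/756 + 18*log(w + 2)/35 - 119*log(w + 4)/27 + 1171*log(w + 7)/180 + C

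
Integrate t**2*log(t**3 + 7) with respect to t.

t**3*log(t**3 + 7)/3 - t**3/3 + 7*log(t**3 + 7)/3 + C

Let u = t**3 + 7, so du = (3*t**2) dt.
The integral becomes (1/3)·∫ log(u) du; integrate by parts with u′=log(u), dv′=du.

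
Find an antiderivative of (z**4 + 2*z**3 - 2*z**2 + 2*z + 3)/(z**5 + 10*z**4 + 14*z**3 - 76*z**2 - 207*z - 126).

Factor the denominator: (z - 3)*(z + 1)*(z + 2)*(z + 3)*(z + 7).
Partial-fraction decomposition: 803/(600*(z + 7)) - 1/(8*(z + 3)) - 9/(25*(z + 2)) + 1/(24*(z + 1)) + 21/(200*(z - 3)).
Integrate each term: A/(z−a) contributes A·log|z−a|.

21*log(z - 3)/200 + log(z + 1)/24 - 9*log(z + 2)/25 - log(z + 3)/8 + 803*log(z + 7)/600 + C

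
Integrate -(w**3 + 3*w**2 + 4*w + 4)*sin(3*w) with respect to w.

w**3*cos(3*w)/3 - w**2*sin(3*w)/3 + w**2*cos(3*w) - 2*w*sin(3*w)/3 + 10*w*cos(3*w)/9 - 10*sin(3*w)/27 + 10*cos(3*w)/9 + C

Use integration by parts with u = w**3 + 3*w**2 + 4*w + 4, dv = -sin(3*w) dw, so v = cos(3*w)/3.
Apply parts 3 times (tabular method): alternate signs, differentiate u down to 0, integrate dv up.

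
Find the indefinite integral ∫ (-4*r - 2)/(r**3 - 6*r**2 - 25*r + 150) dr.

Factor the denominator: (r - 6)*(r - 5)*(r + 5).
Partial-fraction decomposition: 9/(55*(r + 5)) + 11/(5*(r - 5)) - 26/(11*(r - 6)).
Integrate each term: A/(r−a) contributes A·log|r−a|.

-26*log(r - 6)/11 + 11*log(r - 5)/5 + 9*log(r + 5)/55 + C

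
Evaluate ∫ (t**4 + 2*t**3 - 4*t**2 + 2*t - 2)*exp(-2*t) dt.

(-t**4 - 4*t**3 - 2*t**2 - 4*t)*exp(-2*t)/2 + C

Use integration by parts with u = t**4 + 2*t**3 - 4*t**2 + 2*t - 2, dv = exp(-2*t) dt, so v = -exp(-2*t)/2.
Apply parts 4 times (tabular method): alternate signs, differentiate u down to 0, integrate dv up.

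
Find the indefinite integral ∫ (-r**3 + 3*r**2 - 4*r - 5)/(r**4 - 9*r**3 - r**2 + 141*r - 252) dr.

-229*log(r - 7)/176 + 415*log(r - 3)/784 - 123*log(r + 4)/539 - 17/(28*r - 84) + C

Factor the denominator: (r - 7)*(r - 3)**2*(r + 4).
Partial-fraction decomposition: -123/(539*(r + 4)) + 415/(784*(r - 3)) + 17/(28*(r - 3)**2) - 229/(176*(r - 7)).
Integrate each term; A/(r−a) gives A·log|r−a|; A/(r−a)² gives −A/(r−a).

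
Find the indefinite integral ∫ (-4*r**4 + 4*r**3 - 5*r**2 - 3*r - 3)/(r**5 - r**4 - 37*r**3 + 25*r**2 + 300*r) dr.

Factor the denominator: r*(r - 5)*(r - 4)*(r + 3)*(r + 5).
Partial-fraction decomposition: -3113/(900*(r + 5)) + 157/(112*(r + 3)) + 863/(252*(r - 4)) - 2143/(400*(r - 5)) - 1/(100*r).
Integrate each term: A/(r−a) contributes A·log|r−a|.

-log(r)/100 - 2143*log(r - 5)/400 + 863*log(r - 4)/252 + 157*log(r + 3)/112 - 3113*log(r + 5)/900 + C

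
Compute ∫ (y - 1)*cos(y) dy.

Use integration by parts with u = y - 1, dv = cos(y) dy, so v = sin(y).
Apply parts 1 times (tabular method): alternate signs, differentiate u down to 0, integrate dv up.

y*sin(y) - sin(y) + cos(y) + C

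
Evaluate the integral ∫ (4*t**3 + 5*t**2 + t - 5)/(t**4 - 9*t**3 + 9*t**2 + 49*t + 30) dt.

1045*log(t - 6)/49 - 625*log(t - 5)/36 + 61*log(t + 1)/1764 + 5/(42*t + 42) + C

Factor the denominator: (t - 6)*(t - 5)*(t + 1)**2.
Partial-fraction decomposition: 61/(1764*(t + 1)) - 5/(42*(t + 1)**2) - 625/(36*(t - 5)) + 1045/(49*(t - 6)).
Integrate each term; A/(t−a) gives A·log|t−a|; A/(t−a)² gives −A/(t−a).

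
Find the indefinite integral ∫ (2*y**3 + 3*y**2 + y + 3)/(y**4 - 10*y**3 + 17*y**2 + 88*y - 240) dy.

Factor the denominator: (y - 5)*(y - 4)**2*(y + 3).
Partial-fraction decomposition: 27/(392*(y + 3)) - 1945/(49*(y - 4)) - 183/(7*(y - 4)**2) + 333/(8*(y - 5)).
Integrate each term; A/(y−a) gives A·log|y−a|; A/(y−a)² gives −A/(y−a).

333*log(y - 5)/8 - 1945*log(y - 4)/49 + 27*log(y + 3)/392 + 183/(7*y - 28) + C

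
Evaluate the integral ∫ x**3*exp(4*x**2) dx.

Let u = x², du = 2x dx; rewrite as (1/2)∫ u^1·exp(4u) du.
Now integrate by parts 1 time.

(4*x**2 - 1)*exp(4*x**2)/32 + C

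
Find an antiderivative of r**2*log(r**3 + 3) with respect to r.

r**3*log(r**3 + 3)/3 - r**3/3 + log(r**3 + 3) + C

Let u = r**3 + 3, so du = (3*r**2) dr.
The integral becomes (1/3)·∫ log(u) du; integrate by parts with u′=log(u), dv′=du.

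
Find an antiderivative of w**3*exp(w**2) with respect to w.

Let u = w², du = 2w dw; rewrite as (1/2)∫ u^1·exp(1u) du.
Now integrate by parts 1 time.

(w**2 - 1)*exp(w**2)/2 + C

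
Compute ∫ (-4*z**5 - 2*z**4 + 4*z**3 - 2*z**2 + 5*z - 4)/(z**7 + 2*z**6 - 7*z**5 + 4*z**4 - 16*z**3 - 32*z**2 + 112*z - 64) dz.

Factor the denominator: (z - 2)*(z - 1)**2*(z + 2)*(z + 4)*(z**2 + 4).
Partial-fraction decomposition: (2*z - 853)/(1000*(z**2 + 4)) + 409/(750*(z + 4)) - 7/(96*(z + 2)) + 76/(375*(z - 1)) + 1/(25*(z - 1)**2) - 65/(96*(z - 2)).
Integrate each term; A/(z−a) gives A·log|z−a|; the (Bz+D)/(z²+p²) term gives a log and an atan.

-65*log(z - 2)/96 + 76*log(z - 1)/375 - 7*log(z + 2)/96 + 409*log(z + 4)/750 + log(z**2 + 4)/1000 - 853*atan(z/2)/2000 - 1/(25*z - 25) + C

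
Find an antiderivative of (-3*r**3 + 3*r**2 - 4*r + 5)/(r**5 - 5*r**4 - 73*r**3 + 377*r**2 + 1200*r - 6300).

Factor the denominator: (r - 6)**2*(r - 5)*(r + 5)*(r + 7).
Partial-fraction decomposition: 31/(104*(r + 7)) - 95/(484*(r + 5)) - 21/(8*(r - 5)) + 3969/(1573*(r - 6)) - 43/(11*(r - 6)**2).
Integrate each term; A/(r−a) gives A·log|r−a|; A/(r−a)² gives −A/(r−a).

3969*log(r - 6)/1573 - 21*log(r - 5)/8 - 95*log(r + 5)/484 + 31*log(r + 7)/104 + 43/(11*r - 66) + C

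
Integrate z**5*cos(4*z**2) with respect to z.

Let u = z², du = 2z dz; rewrite as (1/2)∫ u^2·cos(4u) du.
Now integrate by parts 2 times.

z**4*sin(4*z**2)/8 + z**2*cos(4*z**2)/16 - sin(4*z**2)/64 + C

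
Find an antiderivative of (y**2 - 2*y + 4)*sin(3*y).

Use integration by parts with u = y**2 - 2*y + 4, dv = sin(3*y) dy, so v = -cos(3*y)/3.
Apply parts 2 times (tabular method): alternate signs, differentiate u down to 0, integrate dv up.

-y**2*cos(3*y)/3 + 2*y*sin(3*y)/9 + 2*y*cos(3*y)/3 - 2*sin(3*y)/9 - 34*cos(3*y)/27 + C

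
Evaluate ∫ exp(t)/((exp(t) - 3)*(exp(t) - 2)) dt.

log(exp(t) - 3) - log(exp(t) - 2) + C

Let u = e^t, du = e^t dt.
The integral becomes ∫ du/((u-3)(u-2)); decompose into partial fractions.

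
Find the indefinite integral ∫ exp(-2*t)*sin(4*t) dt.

Let I denote the integral. Integrate by parts with u = sin(4*t), dv = exp(-2*t) dt, so v = -exp(-2*t)/2: I = -exp(-2*t)*sin(4*t)/2 + 2·∫ exp(-2*t)*cos(4*t) dt.
Apply parts again with u = cos(4*t), dv = exp(-2*t) dt: ∫ exp(-2*t)*cos(4*t) dt = -exp(-2*t)*cos(4*t)/2 − 2·I. Substituting back brings back I: I = -exp(-2*t)*sin(4*t)/2 - exp(-2*t)*cos(4*t) − 4·I.
Solving for I: (1 + 4)·I equals the remaining terms, so I = (1/5)·(-exp(-2*t)*sin(4*t)/2 - exp(-2*t)*cos(4*t)).

-exp(-2*t)*sin(4*t)/10 - exp(-2*t)*cos(4*t)/5 + C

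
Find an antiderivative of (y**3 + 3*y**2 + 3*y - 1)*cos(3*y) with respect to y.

Use integration by parts with u = y**3 + 3*y**2 + 3*y - 1, dv = cos(3*y) dy, so v = sin(3*y)/3.
Apply parts 3 times (tabular method): alternate signs, differentiate u down to 0, integrate dv up.

y**3*sin(3*y)/3 + y**2*sin(3*y) + y**2*cos(3*y)/3 + 7*y*sin(3*y)/9 + 2*y*cos(3*y)/3 - 5*sin(3*y)/9 + 7*cos(3*y)/27 + C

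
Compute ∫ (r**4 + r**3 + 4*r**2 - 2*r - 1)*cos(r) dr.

Use integration by parts with u = r**4 + r**3 + 4*r**2 - 2*r - 1, dv = cos(r) dr, so v = sin(r).
Apply parts 4 times (tabular method): alternate signs, differentiate u down to 0, integrate dv up.

r**4*sin(r) + r**3*sin(r) + 4*r**3*cos(r) - 8*r**2*sin(r) + 3*r**2*cos(r) - 8*r*sin(r) - 16*r*cos(r) + 15*sin(r) - 8*cos(r) + C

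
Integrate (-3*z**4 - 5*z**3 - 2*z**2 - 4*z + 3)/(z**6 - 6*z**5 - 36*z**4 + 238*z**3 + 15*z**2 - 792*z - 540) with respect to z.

-241*log(z - 6)/84 + 2567*log(z - 5)/792 - 15*log(z - 3)/32 + 29*log(z + 1)/50400 + 317*log(z + 6)/3300 + 1/(120*z + 120) + C

Factor the denominator: (z - 6)*(z - 5)*(z - 3)*(z + 1)**2*(z + 6).
Partial-fraction decomposition: 317/(3300*(z + 6)) + 29/(50400*(z + 1)) - 1/(120*(z + 1)**2) - 15/(32*(z - 3)) + 2567/(792*(z - 5)) - 241/(84*(z - 6)).
Integrate each term; A/(z−a) gives A·log|z−a|; A/(z−a)² gives −A/(z−a).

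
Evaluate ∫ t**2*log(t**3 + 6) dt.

Let u = t**3 + 6, so du = (3*t**2) dt.
The integral becomes (1/3)·∫ log(u) du; integrate by parts with u′=log(u), dv′=du.

t**3*log(t**3 + 6)/3 - t**3/3 + 2*log(t**3 + 6) + C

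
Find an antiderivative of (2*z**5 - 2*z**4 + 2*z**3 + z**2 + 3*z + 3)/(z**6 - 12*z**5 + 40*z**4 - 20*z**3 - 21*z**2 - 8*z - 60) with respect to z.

Factor the denominator: (z - 6)*(z - 5)*(z - 2)*(z + 1)*(z**2 + 1).
Partial-fraction decomposition: -3*(49*z - 2)/(4810*(z**2 + 1)) + 5/(252*(z + 1)) + 61/(180*(z - 2)) - 5293/(468*(z - 5)) + 13449/(1036*(z - 6)).
Integrate each term; A/(z−a) gives A·log|z−a|; the (Bz+D)/(z²+p²) term gives a log and an atan.

13449*log(z - 6)/1036 - 5293*log(z - 5)/468 + 61*log(z - 2)/180 + 5*log(z + 1)/252 - 147*log(z**2 + 1)/9620 + 3*atan(z)/2405 + C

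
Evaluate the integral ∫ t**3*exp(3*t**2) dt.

Let u = t², du = 2t dt; rewrite as (1/2)∫ u^1·exp(3u) du.
Now integrate by parts 1 time.

(3*t**2 - 1)*exp(3*t**2)/18 + C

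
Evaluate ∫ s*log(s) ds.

s**2*log(s)/2 - s**2/4 + C

Use integration by parts with u = log(s), dv = s ds.
Then du = 1/s ds and v = s**2/2.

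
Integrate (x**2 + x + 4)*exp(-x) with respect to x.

Use integration by parts with u = x**2 + x + 4, dv = exp(-x) dx, so v = -exp(-x).
Apply parts 2 times (tabular method): alternate signs, differentiate u down to 0, integrate dv up.

(-x**2 - 3*x - 7)*exp(-x) + C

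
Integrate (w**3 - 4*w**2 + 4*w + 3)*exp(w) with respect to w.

Use integration by parts with u = w**3 - 4*w**2 + 4*w + 3, dv = exp(w) dw, so v = exp(w).
Apply parts 3 times (tabular method): alternate signs, differentiate u down to 0, integrate dv up.

(w**3 - 7*w**2 + 18*w - 15)*exp(w) + C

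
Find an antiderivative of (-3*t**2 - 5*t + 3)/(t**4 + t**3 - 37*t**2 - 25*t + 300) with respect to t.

-97*log(t - 5)/180 + 39*log(t - 3)/112 - 25*log(t + 4)/63 + 47*log(t + 5)/80 + C

Factor the denominator: (t - 5)*(t - 3)*(t + 4)*(t + 5).
Partial-fraction decomposition: 47/(80*(t + 5)) - 25/(63*(t + 4)) + 39/(112*(t - 3)) - 97/(180*(t - 5)).
Integrate each term: A/(t−a) contributes A·log|t−a|.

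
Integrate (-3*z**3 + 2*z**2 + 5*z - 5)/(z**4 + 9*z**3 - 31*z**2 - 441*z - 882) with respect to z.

-901*log(z - 7)/1820 - 79*log(z + 3)/120 + 685*log(z + 6)/39 - 1087*log(z + 7)/56 + C

Factor the denominator: (z - 7)*(z + 3)*(z + 6)*(z + 7).
Partial-fraction decomposition: -1087/(56*(z + 7)) + 685/(39*(z + 6)) - 79/(120*(z + 3)) - 901/(1820*(z - 7)).
Integrate each term: A/(z−a) contributes A·log|z−a|.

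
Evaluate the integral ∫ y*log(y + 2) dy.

y**2*log(y + 2)/2 - y**2/4 + y - 2*log(y + 2) + C

Use integration by parts with u = log(y + 2), dv = y dy.
Then du = 1/(y + 2) dy and v = y**2/2.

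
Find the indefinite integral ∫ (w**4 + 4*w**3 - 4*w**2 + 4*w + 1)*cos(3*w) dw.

w**4*sin(3*w)/3 + 4*w**3*sin(3*w)/3 + 4*w**3*cos(3*w)/9 - 16*w**2*sin(3*w)/9 + 4*w**2*cos(3*w)/3 + 4*w*sin(3*w)/9 - 32*w*cos(3*w)/27 + 59*sin(3*w)/81 + 4*cos(3*w)/27 + C

Use integration by parts with u = w**4 + 4*w**3 - 4*w**2 + 4*w + 1, dv = cos(3*w) dw, so v = sin(3*w)/3.
Apply parts 4 times (tabular method): alternate signs, differentiate u down to 0, integrate dv up.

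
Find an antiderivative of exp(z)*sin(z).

exp(z)*sin(z)/2 - exp(z)*cos(z)/2 + C

Let I denote the integral. Integrate by parts with u = sin(z), dv = exp(z) dz, so v = exp(z): I = exp(z)*sin(z) − ∫ exp(z)*cos(z) dz.
Apply parts again with u = cos(z), dv = exp(z) dz: ∫ exp(z)*cos(z) dz = exp(z)*cos(z) + I. Substituting back brings back I: I = exp(z)*sin(z) - exp(z)*cos(z) − I.
Solving for I: (1 + 1)·I equals the remaining terms, so I = (1/2)·(exp(z)*sin(z) - exp(z)*cos(z)).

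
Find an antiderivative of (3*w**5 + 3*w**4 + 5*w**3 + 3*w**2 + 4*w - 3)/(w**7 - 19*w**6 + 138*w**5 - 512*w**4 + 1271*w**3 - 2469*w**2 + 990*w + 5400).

Factor the denominator: (w - 6)*(w - 5)**2*(w - 4)*(w + 1)*(w**2 + 9).
Partial-fraction decomposition: (21229*w - 43659)/(433500*(w**2 + 9)) - 1/(1400*(w + 1)) - 4221/(250*(w - 4)) - 65391/(2312*(w - 5)) - 3989/(68*(w - 5)**2) + 1895/(42*(w - 6)).
Integrate each term; A/(w−a) gives A·log|w−a|; the (Bw+D)/(w²+p²) term gives a log and an atan.

1895*log(w - 6)/42 - 65391*log(w - 5)/2312 - 4221*log(w - 4)/250 - log(w + 1)/1400 + 21229*log(w**2 + 9)/867000 - 4851*atan(w/3)/144500 + 3989/(68*w - 340) + C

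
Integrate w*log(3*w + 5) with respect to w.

Use integration by parts with u = log(3*w + 5), dv = w dw.
Then du = 3/(3*w + 5) dw and v = w**2/2.

w**2*log(3*w + 5)/2 - w**2/4 + 5*w/6 - 25*log(3*w + 5)/18 + C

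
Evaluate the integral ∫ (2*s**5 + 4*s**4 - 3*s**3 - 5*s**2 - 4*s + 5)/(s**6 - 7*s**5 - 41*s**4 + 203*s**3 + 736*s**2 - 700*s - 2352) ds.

Factor the denominator: (s - 7)**2*(s - 2)*(s + 2)*(s + 3)*(s + 4).
Partial-fraction decomposition: 27/(44*(s + 4)) - 109/(500*(s + 3)) - 17/(648*(s + 2)) + 27/(1000*(s - 2)) + 714403/(445500*(s - 7)) + 3811/(450*(s - 7)**2).
Integrate each term; A/(s−a) gives A·log|s−a|; A/(s−a)² gives −A/(s−a).

714403*log(s - 7)/445500 + 27*log(s - 2)/1000 - 17*log(s + 2)/648 - 109*log(s + 3)/500 + 27*log(s + 4)/44 - 3811/(450*s - 3150) + C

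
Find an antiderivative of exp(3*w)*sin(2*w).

Let I denote the integral. Integrate by parts with u = sin(2*w), dv = exp(3*w) dw, so v = exp(3*w)/3: I = exp(3*w)*sin(2*w)/3 − (2/3)·∫ exp(3*w)*cos(2*w) dw.
Apply parts again with u = cos(2*w), dv = exp(3*w) dw: ∫ exp(3*w)*cos(2*w) dw = exp(3*w)*cos(2*w)/3 + (2/3)·I. Substituting back brings back I: I = exp(3*w)*sin(2*w)/3 - 2*exp(3*w)*cos(2*w)/9 − (4/9)·I.
Solving for I: (1 + 4/9)·I equals the remaining terms, so I = (9/13)·(exp(3*w)*sin(2*w)/3 - 2*exp(3*w)*cos(2*w)/9).

3*exp(3*w)*sin(2*w)/13 - 2*exp(3*w)*cos(2*w)/13 + C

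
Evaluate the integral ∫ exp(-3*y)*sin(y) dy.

Let I denote the integral. Integrate by parts with u = sin(y), dv = exp(-3*y) dy, so v = -exp(-3*y)/3: I = -exp(-3*y)*sin(y)/3 + (1/3)·∫ exp(-3*y)*cos(y) dy.
Apply parts again with u = cos(y), dv = exp(-3*y) dy: ∫ exp(-3*y)*cos(y) dy = -exp(-3*y)*cos(y)/3 − (1/3)·I. Substituting back brings back I: I = -exp(-3*y)*sin(y)/3 - exp(-3*y)*cos(y)/9 − (1/9)·I.
Solving for I: (1 + 1/9)·I equals the remaining terms, so I = (9/10)·(-exp(-3*y)*sin(y)/3 - exp(-3*y)*cos(y)/9).

-3*exp(-3*y)*sin(y)/10 - exp(-3*y)*cos(y)/10 + C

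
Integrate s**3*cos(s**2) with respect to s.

Let u = s², du = 2s ds; rewrite as (1/2)∫ u^1·cos(1u) du.
Now integrate by parts 1 time.

s**2*sin(s**2)/2 + cos(s**2)/2 + C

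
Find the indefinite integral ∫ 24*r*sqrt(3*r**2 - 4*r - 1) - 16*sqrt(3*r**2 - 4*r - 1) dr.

Let u = 3*r**2 - 4*r - 1, so du = (6*r - 4) dr.
Rewriting, the integral becomes 4·∫ √u du = 4·(2/3)u^(3/2).
Substituting back, u = 3*r**2 - 4*r - 1.

8*(3*r**2 - 4*r - 1)**(3/2)/3 + C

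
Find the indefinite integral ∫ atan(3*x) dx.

Use integration by parts with u = arctan(3*x), dv = dx.
Then du = 3/(9*x**2 + 1) dx.

x*atan(3*x) - log(9*x**2 + 1)/6 + C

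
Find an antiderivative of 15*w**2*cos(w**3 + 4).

Let u = w**3 + 4, so du = (3*w**2) dw.
Rewriting, the integral becomes 5·∫ cos(u) du = 5·sin(u).
Substituting back, u = w**3 + 4.

5*sin(w**3 + 4) + C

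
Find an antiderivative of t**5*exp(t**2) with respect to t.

Let u = t², du = 2t dt; rewrite as (1/2)∫ u^2·exp(1u) du.
Now integrate by parts 2 times.

(t**4 - 2*t**2 + 2)*exp(t**2)/2 + C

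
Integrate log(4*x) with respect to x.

x*(log(x) + 2*log(2)) - x + C

Use integration by parts with u = log(4*x), dv = dx.
Then du = 1/x dx and v = x.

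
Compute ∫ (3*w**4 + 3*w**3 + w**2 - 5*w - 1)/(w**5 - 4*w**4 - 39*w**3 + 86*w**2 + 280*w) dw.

Factor the denominator: w*(w - 7)*(w - 4)*(w + 2)*(w + 5).
Partial-fraction decomposition: 1549/(1620*(w + 5)) - 37/(324*(w + 2)) - 955/(648*(w - 4)) + 8245/(2268*(w - 7)) - 1/(280*w).
Integrate each term: A/(w−a) contributes A·log|w−a|.

-log(w)/280 + 8245*log(w - 7)/2268 - 955*log(w - 4)/648 - 37*log(w + 2)/324 + 1549*log(w + 5)/1620 + C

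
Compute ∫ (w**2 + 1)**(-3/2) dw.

w/sqrt(w**2 + 1) + C

Substitute w = tan(θ), so dw = sec(θ)^2 dθ and the radical becomes sqrt(w**2 + 1) = sec(θ) by the Pythagorean identity.
Integrate the resulting trig expression in θ, then back-substitute tan(θ) = w, sec(θ) = sqrt(w**2 + 1) (absorbing any constant into C).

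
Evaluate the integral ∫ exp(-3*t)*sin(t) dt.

-3*exp(-3*t)*sin(t)/10 - exp(-3*t)*cos(t)/10 + C

Let I denote the integral. Integrate by parts with u = sin(t), dv = exp(-3*t) dt, so v = -exp(-3*t)/3: I = -exp(-3*t)*sin(t)/3 + (1/3)·∫ exp(-3*t)*cos(t) dt.
Apply parts again with u = cos(t), dv = exp(-3*t) dt: ∫ exp(-3*t)*cos(t) dt = -exp(-3*t)*cos(t)/3 − (1/3)·I. Substituting back brings back I: I = -exp(-3*t)*sin(t)/3 - exp(-3*t)*cos(t)/9 − (1/9)·I.
Solving for I: (1 + 1/9)·I equals the remaining terms, so I = (9/10)·(-exp(-3*t)*sin(t)/3 - exp(-3*t)*cos(t)/9).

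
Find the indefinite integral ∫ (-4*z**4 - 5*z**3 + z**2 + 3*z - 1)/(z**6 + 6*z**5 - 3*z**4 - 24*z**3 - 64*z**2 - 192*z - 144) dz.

-17*log(z - 3)/90 + log(z + 1)/50 - 27*log(z + 2)/160 + 4087*log(z + 6)/7200 - 23*log(z**2 + 4)/200 - 69*atan(z/2)/400 + C

Factor the denominator: (z - 3)*(z + 1)*(z + 2)*(z + 6)*(z**2 + 4).
Partial-fraction decomposition: -23*(2*z + 3)/(200*(z**2 + 4)) + 4087/(7200*(z + 6)) - 27/(160*(z + 2)) + 1/(50*(z + 1)) - 17/(90*(z - 3)).
Integrate each term; A/(z−a) gives A·log|z−a|; the (Bz+D)/(z²+p²) term gives a log and an atan.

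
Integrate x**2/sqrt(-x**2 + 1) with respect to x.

Substitute x = sin(θ), so dx = cos(θ) dθ and the radical becomes sqrt(-x**2 + 1) = cos(θ) by the Pythagorean identity.
Integrate the resulting trig expression in θ, then back-substitute θ = asin(x), sin(θ) = x, cos(θ) = sqrt(-x**2 + 1) (absorbing any constant into C).

-x*sqrt(-x**2 + 1)/2 + asin(x)/2 + C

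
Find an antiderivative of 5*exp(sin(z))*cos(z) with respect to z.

5*exp(sin(z)) + C

Let u = sin(z), so du = (cos(z)) dz.
Rewriting, the integral becomes 5·∫ e^u du = 5·e^u.
Substituting back, u = sin(z).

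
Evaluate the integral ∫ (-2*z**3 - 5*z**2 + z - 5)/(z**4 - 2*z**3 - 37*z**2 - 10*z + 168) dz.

-929*log(z - 7)/550 + 13*log(z - 2)/50 + log(z + 3)/50 - 13*log(z + 4)/22 + C

Factor the denominator: (z - 7)*(z - 2)*(z + 3)*(z + 4).
Partial-fraction decomposition: -13/(22*(z + 4)) + 1/(50*(z + 3)) + 13/(50*(z - 2)) - 929/(550*(z - 7)).
Integrate each term: A/(z−a) contributes A·log|z−a|.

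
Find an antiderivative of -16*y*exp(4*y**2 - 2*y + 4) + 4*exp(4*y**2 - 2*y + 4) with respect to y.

-2*exp(4*y**2 - 2*y + 4) + C

Let u = 4*y**2 - 2*y + 4, so du = (8*y - 2) dy.
Rewriting, the integral becomes -2·∫ e^u du = -2·e^u.
Substituting back, u = 4*y**2 - 2*y + 4.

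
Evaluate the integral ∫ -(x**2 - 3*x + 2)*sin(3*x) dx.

Use integration by parts with u = x**2 - 3*x + 2, dv = -sin(3*x) dx, so v = cos(3*x)/3.
Apply parts 2 times (tabular method): alternate signs, differentiate u down to 0, integrate dv up.

x**2*cos(3*x)/3 - 2*x*sin(3*x)/9 - x*cos(3*x) + sin(3*x)/3 + 16*cos(3*x)/27 + C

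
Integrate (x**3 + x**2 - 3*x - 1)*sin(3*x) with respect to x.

Use integration by parts with u = x**3 + x**2 - 3*x - 1, dv = sin(3*x) dx, so v = -cos(3*x)/3.
Apply parts 3 times (tabular method): alternate signs, differentiate u down to 0, integrate dv up.

-x**3*cos(3*x)/3 + x**2*sin(3*x)/3 - x**2*cos(3*x)/3 + 2*x*sin(3*x)/9 + 11*x*cos(3*x)/9 - 11*sin(3*x)/27 + 11*cos(3*x)/27 + C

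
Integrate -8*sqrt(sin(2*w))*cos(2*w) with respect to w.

Let u = sin(2*w), so du = (2*cos(2*w)) dw.
Rewriting, the integral becomes -4·∫ √u du = -4·(2/3)u^(3/2).
Substituting back, u = sin(2*w).

-8*sin(2*w)**(3/2)/3 + C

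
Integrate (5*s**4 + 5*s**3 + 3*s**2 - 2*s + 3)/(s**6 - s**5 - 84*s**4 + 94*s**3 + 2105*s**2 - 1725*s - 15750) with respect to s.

Factor the denominator: (s - 6)*(s - 5)**2*(s + 3)*(s + 5)*(s + 7).
Partial-fraction decomposition: -5227/(7488*(s + 7)) + 647/(1100*(s + 5)) - 17/(256*(s + 3)) - 332627/(57600*(s - 5)) - 1909/(480*(s - 5)**2) + 851/(143*(s - 6)).
Integrate each term; A/(s−a) gives A·log|s−a|; A/(s−a)² gives −A/(s−a).

851*log(s - 6)/143 - 332627*log(s - 5)/57600 - 17*log(s + 3)/256 + 647*log(s + 5)/1100 - 5227*log(s + 7)/7488 + 1909/(480*s - 2400) + C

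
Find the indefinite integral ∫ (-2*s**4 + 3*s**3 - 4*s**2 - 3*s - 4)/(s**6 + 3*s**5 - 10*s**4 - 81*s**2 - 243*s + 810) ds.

Factor the denominator: (s - 3)*(s - 2)*(s + 3)*(s + 5)*(s**2 + 9).
Partial-fraction decomposition: -5*(48*s + 83)/(1989*(s**2 + 9)) + 857/(1904*(s + 5)) - 137/(540*(s + 3)) + 34/(455*(s - 2)) - 65/(432*(s - 3)).
Integrate each term; A/(s−a) gives A·log|s−a|; the (Bs+D)/(s²+p²) term gives a log and an atan.

-65*log(s - 3)/432 + 34*log(s - 2)/455 - 137*log(s + 3)/540 + 857*log(s + 5)/1904 - 40*log(s**2 + 9)/663 - 415*atan(s/3)/5967 + C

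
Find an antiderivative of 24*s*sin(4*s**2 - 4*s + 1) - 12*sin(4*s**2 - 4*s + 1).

Let u = 4*s**2 - 4*s + 1, so du = (8*s - 4) ds.
Rewriting, the integral becomes 3·∫ sin(u) du = 3·-cos(u).
Substituting back, u = 4*s**2 - 4*s + 1.

-3*cos(4*s**2 - 4*s + 1) + C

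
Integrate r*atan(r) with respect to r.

Use integration by parts with u = arctan(r), dv = r dr.
Then du = 1/(r**2 + 1) dr.

r**2*atan(r)/2 - r/2 + atan(r)/2 + C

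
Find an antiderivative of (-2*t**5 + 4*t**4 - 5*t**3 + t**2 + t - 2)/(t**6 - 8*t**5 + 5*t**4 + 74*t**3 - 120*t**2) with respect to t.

7*log(t)/3600 - 1449*log(t - 5)/200 + 663*log(t - 4)/112 - 3*log(t - 2)/10 - 949*log(t + 3)/2520 - 1/(60*t) + C

Factor the denominator: t**2*(t - 5)*(t - 4)*(t - 2)*(t + 3).
Partial-fraction decomposition: -949/(2520*(t + 3)) - 3/(10*(t - 2)) + 663/(112*(t - 4)) - 1449/(200*(t - 5)) + 7/(3600*t) + 1/(60*t**2).
Integrate each term; A/(t−a) gives A·log|t−a|; A/(t−a)² gives −A/(t−a).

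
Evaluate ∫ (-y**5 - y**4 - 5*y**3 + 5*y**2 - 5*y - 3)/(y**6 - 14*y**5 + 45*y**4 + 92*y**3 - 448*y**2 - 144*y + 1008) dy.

Factor the denominator: (y - 7)*(y - 6)*(y - 3)*(y - 2)*(y + 2)**2.
Partial-fraction decomposition: -27379/(518400*(y + 2)) + 83/(1440*(y + 2)**2) + 81/(320*(y - 2)) - 36/(25*(y - 3)) + 3335/(256*(y - 6)) - 5179/(405*(y - 7)).
Integrate each term; A/(y−a) gives A·log|y−a|; A/(y−a)² gives −A/(y−a).

-5179*log(y - 7)/405 + 3335*log(y - 6)/256 - 36*log(y - 3)/25 + 81*log(y - 2)/320 - 27379*log(y + 2)/518400 - 83/(1440*y + 2880) + C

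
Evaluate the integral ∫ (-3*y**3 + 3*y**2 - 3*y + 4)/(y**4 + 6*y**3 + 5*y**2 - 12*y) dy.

Factor the denominator: y*(y - 1)*(y + 3)*(y + 4).
Partial-fraction decomposition: -64/(5*(y + 4)) + 121/(12*(y + 3)) + 1/(20*(y - 1)) - 1/(3*y).
Integrate each term: A/(y−a) contributes A·log|y−a|.

-log(y)/3 + log(y - 1)/20 + 121*log(y + 3)/12 - 64*log(y + 4)/5 + C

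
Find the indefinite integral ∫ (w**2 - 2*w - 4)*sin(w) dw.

Use integration by parts with u = w**2 - 2*w - 4, dv = sin(w) dw, so v = -cos(w).
Apply parts 2 times (tabular method): alternate signs, differentiate u down to 0, integrate dv up.

-w**2*cos(w) + 2*w*sin(w) + 2*w*cos(w) - 2*sin(w) + 6*cos(w) + C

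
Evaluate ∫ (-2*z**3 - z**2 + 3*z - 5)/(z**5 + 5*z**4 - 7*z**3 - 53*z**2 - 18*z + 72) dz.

Factor the denominator: (z - 3)*(z - 1)*(z + 2)*(z + 3)*(z + 4).
Partial-fraction decomposition: 19/(14*(z + 4)) - 31/(24*(z + 3)) + 1/(30*(z + 2)) + 1/(24*(z - 1)) - 59/(420*(z - 3)).
Integrate each term: A/(z−a) contributes A·log|z−a|.

-59*log(z - 3)/420 + log(z - 1)/24 + log(z + 2)/30 - 31*log(z + 3)/24 + 19*log(z + 4)/14 + C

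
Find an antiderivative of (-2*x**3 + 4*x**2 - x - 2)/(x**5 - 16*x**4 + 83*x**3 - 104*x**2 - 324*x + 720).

Factor the denominator: (x - 6)*(x - 5)*(x - 4)*(x - 3)*(x + 2).
Partial-fraction decomposition: 2/(105*(x + 2)) + 23/(30*(x - 3)) - 35/(6*(x - 4)) + 157/(14*(x - 5)) - 37/(6*(x - 6)).
Integrate each term: A/(x−a) contributes A·log|x−a|.

-37*log(x - 6)/6 + 157*log(x - 5)/14 - 35*log(x - 4)/6 + 23*log(x - 3)/30 + 2*log(x + 2)/105 + C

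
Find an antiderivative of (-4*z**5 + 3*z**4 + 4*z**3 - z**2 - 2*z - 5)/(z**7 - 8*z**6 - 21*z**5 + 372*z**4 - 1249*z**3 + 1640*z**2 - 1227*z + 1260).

Factor the denominator: (z - 5)*(z - 4)*(z - 3)**2*(z + 7)*(z**2 + 1).
Partial-fraction decomposition: -(2481*z - 2792)/(552500*(z**2 + 1)) + 73019/(660000*(z + 7)) - 1068/(125*(z - 3)) - 641/(200*(z - 3)**2) + 3101/(187*(z - 4)) - 10165/(1248*(z - 5)).
Integrate each term; A/(z−a) gives A·log|z−a|; the (Bz+D)/(z²+p²) term gives a log and an atan.

-10165*log(z - 5)/1248 + 3101*log(z - 4)/187 - 1068*log(z - 3)/125 + 73019*log(z + 7)/660000 - 2481*log(z**2 + 1)/1105000 + 698*atan(z)/138125 + 641/(200*z - 600) + C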